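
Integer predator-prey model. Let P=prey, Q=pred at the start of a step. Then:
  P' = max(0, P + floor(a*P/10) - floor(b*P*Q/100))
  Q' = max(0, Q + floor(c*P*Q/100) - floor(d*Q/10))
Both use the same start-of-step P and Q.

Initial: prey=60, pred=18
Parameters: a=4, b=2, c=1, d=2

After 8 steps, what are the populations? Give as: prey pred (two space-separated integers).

Answer: 1 30

Derivation:
Step 1: prey: 60+24-21=63; pred: 18+10-3=25
Step 2: prey: 63+25-31=57; pred: 25+15-5=35
Step 3: prey: 57+22-39=40; pred: 35+19-7=47
Step 4: prey: 40+16-37=19; pred: 47+18-9=56
Step 5: prey: 19+7-21=5; pred: 56+10-11=55
Step 6: prey: 5+2-5=2; pred: 55+2-11=46
Step 7: prey: 2+0-1=1; pred: 46+0-9=37
Step 8: prey: 1+0-0=1; pred: 37+0-7=30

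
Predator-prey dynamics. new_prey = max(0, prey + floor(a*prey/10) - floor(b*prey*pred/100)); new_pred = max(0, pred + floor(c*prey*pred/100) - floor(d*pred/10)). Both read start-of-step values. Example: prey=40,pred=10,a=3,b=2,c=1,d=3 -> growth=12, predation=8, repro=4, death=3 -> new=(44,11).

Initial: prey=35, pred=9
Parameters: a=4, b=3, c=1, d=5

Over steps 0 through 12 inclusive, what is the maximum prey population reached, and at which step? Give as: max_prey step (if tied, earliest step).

Answer: 101 7

Derivation:
Step 1: prey: 35+14-9=40; pred: 9+3-4=8
Step 2: prey: 40+16-9=47; pred: 8+3-4=7
Step 3: prey: 47+18-9=56; pred: 7+3-3=7
Step 4: prey: 56+22-11=67; pred: 7+3-3=7
Step 5: prey: 67+26-14=79; pred: 7+4-3=8
Step 6: prey: 79+31-18=92; pred: 8+6-4=10
Step 7: prey: 92+36-27=101; pred: 10+9-5=14
Step 8: prey: 101+40-42=99; pred: 14+14-7=21
Step 9: prey: 99+39-62=76; pred: 21+20-10=31
Step 10: prey: 76+30-70=36; pred: 31+23-15=39
Step 11: prey: 36+14-42=8; pred: 39+14-19=34
Step 12: prey: 8+3-8=3; pred: 34+2-17=19
Max prey = 101 at step 7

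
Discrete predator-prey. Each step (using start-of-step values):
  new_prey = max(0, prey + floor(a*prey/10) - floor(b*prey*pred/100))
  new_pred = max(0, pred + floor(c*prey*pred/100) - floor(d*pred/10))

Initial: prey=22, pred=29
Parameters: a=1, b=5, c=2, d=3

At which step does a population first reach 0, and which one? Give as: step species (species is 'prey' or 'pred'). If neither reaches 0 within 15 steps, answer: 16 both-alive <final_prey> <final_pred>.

Step 1: prey: 22+2-31=0; pred: 29+12-8=33
First extinction: prey at step 1

Answer: 1 prey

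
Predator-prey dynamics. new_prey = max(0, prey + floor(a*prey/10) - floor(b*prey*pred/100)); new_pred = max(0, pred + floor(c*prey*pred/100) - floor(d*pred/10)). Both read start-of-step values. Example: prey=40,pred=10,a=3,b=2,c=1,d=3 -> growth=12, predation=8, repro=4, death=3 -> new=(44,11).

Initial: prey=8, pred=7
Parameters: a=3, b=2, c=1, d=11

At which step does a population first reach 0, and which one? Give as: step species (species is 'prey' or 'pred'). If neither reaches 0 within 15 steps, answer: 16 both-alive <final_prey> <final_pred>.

Answer: 1 pred

Derivation:
Step 1: prey: 8+2-1=9; pred: 7+0-7=0
First extinction: pred at step 1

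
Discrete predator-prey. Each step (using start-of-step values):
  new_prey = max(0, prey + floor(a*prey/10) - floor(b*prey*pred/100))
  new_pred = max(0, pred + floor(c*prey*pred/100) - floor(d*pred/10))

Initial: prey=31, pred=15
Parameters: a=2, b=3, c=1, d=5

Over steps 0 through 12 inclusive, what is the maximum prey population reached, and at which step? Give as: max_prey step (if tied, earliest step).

Answer: 69 12

Derivation:
Step 1: prey: 31+6-13=24; pred: 15+4-7=12
Step 2: prey: 24+4-8=20; pred: 12+2-6=8
Step 3: prey: 20+4-4=20; pred: 8+1-4=5
Step 4: prey: 20+4-3=21; pred: 5+1-2=4
Step 5: prey: 21+4-2=23; pred: 4+0-2=2
Step 6: prey: 23+4-1=26; pred: 2+0-1=1
Step 7: prey: 26+5-0=31; pred: 1+0-0=1
Step 8: prey: 31+6-0=37; pred: 1+0-0=1
Step 9: prey: 37+7-1=43; pred: 1+0-0=1
Step 10: prey: 43+8-1=50; pred: 1+0-0=1
Step 11: prey: 50+10-1=59; pred: 1+0-0=1
Step 12: prey: 59+11-1=69; pred: 1+0-0=1
Max prey = 69 at step 12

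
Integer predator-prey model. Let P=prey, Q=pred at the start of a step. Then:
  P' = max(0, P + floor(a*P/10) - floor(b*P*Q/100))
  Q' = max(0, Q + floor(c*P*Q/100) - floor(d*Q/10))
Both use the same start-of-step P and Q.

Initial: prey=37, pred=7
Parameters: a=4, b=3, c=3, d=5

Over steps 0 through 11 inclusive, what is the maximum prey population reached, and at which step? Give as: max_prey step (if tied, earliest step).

Answer: 47 2

Derivation:
Step 1: prey: 37+14-7=44; pred: 7+7-3=11
Step 2: prey: 44+17-14=47; pred: 11+14-5=20
Step 3: prey: 47+18-28=37; pred: 20+28-10=38
Step 4: prey: 37+14-42=9; pred: 38+42-19=61
Step 5: prey: 9+3-16=0; pred: 61+16-30=47
Step 6: prey: 0+0-0=0; pred: 47+0-23=24
Step 7: prey: 0+0-0=0; pred: 24+0-12=12
Step 8: prey: 0+0-0=0; pred: 12+0-6=6
Step 9: prey: 0+0-0=0; pred: 6+0-3=3
Step 10: prey: 0+0-0=0; pred: 3+0-1=2
Step 11: prey: 0+0-0=0; pred: 2+0-1=1
Max prey = 47 at step 2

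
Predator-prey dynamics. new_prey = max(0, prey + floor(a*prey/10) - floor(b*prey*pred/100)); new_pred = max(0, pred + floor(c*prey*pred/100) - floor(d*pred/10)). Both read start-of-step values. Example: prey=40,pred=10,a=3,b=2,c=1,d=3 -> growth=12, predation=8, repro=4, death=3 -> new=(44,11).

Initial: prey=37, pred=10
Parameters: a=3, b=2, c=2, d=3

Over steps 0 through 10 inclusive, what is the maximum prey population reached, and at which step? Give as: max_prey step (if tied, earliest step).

Answer: 42 2

Derivation:
Step 1: prey: 37+11-7=41; pred: 10+7-3=14
Step 2: prey: 41+12-11=42; pred: 14+11-4=21
Step 3: prey: 42+12-17=37; pred: 21+17-6=32
Step 4: prey: 37+11-23=25; pred: 32+23-9=46
Step 5: prey: 25+7-23=9; pred: 46+23-13=56
Step 6: prey: 9+2-10=1; pred: 56+10-16=50
Step 7: prey: 1+0-1=0; pred: 50+1-15=36
Step 8: prey: 0+0-0=0; pred: 36+0-10=26
Step 9: prey: 0+0-0=0; pred: 26+0-7=19
Step 10: prey: 0+0-0=0; pred: 19+0-5=14
Max prey = 42 at step 2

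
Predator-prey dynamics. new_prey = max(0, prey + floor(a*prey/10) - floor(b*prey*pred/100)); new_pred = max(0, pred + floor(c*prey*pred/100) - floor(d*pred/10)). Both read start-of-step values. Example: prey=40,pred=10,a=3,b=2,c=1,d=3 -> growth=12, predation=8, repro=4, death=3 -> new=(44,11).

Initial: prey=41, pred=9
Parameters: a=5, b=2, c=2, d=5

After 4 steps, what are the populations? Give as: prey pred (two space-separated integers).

Step 1: prey: 41+20-7=54; pred: 9+7-4=12
Step 2: prey: 54+27-12=69; pred: 12+12-6=18
Step 3: prey: 69+34-24=79; pred: 18+24-9=33
Step 4: prey: 79+39-52=66; pred: 33+52-16=69

Answer: 66 69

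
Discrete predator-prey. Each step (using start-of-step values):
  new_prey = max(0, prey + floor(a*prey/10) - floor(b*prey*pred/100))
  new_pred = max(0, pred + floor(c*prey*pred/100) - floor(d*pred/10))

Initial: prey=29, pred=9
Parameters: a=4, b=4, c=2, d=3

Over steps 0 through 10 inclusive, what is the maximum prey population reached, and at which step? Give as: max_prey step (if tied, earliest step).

Step 1: prey: 29+11-10=30; pred: 9+5-2=12
Step 2: prey: 30+12-14=28; pred: 12+7-3=16
Step 3: prey: 28+11-17=22; pred: 16+8-4=20
Step 4: prey: 22+8-17=13; pred: 20+8-6=22
Step 5: prey: 13+5-11=7; pred: 22+5-6=21
Step 6: prey: 7+2-5=4; pred: 21+2-6=17
Step 7: prey: 4+1-2=3; pred: 17+1-5=13
Step 8: prey: 3+1-1=3; pred: 13+0-3=10
Step 9: prey: 3+1-1=3; pred: 10+0-3=7
Step 10: prey: 3+1-0=4; pred: 7+0-2=5
Max prey = 30 at step 1

Answer: 30 1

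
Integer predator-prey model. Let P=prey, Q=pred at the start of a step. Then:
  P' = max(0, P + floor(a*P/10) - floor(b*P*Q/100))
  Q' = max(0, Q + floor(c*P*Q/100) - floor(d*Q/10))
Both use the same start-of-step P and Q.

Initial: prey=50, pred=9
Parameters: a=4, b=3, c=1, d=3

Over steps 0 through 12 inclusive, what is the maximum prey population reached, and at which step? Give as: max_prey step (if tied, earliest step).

Step 1: prey: 50+20-13=57; pred: 9+4-2=11
Step 2: prey: 57+22-18=61; pred: 11+6-3=14
Step 3: prey: 61+24-25=60; pred: 14+8-4=18
Step 4: prey: 60+24-32=52; pred: 18+10-5=23
Step 5: prey: 52+20-35=37; pred: 23+11-6=28
Step 6: prey: 37+14-31=20; pred: 28+10-8=30
Step 7: prey: 20+8-18=10; pred: 30+6-9=27
Step 8: prey: 10+4-8=6; pred: 27+2-8=21
Step 9: prey: 6+2-3=5; pred: 21+1-6=16
Step 10: prey: 5+2-2=5; pred: 16+0-4=12
Step 11: prey: 5+2-1=6; pred: 12+0-3=9
Step 12: prey: 6+2-1=7; pred: 9+0-2=7
Max prey = 61 at step 2

Answer: 61 2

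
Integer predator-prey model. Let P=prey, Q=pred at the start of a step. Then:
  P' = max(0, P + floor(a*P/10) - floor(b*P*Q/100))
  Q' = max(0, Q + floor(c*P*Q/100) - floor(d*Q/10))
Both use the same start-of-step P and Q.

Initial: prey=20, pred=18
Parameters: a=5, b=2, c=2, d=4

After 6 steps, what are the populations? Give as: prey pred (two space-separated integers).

Answer: 29 39

Derivation:
Step 1: prey: 20+10-7=23; pred: 18+7-7=18
Step 2: prey: 23+11-8=26; pred: 18+8-7=19
Step 3: prey: 26+13-9=30; pred: 19+9-7=21
Step 4: prey: 30+15-12=33; pred: 21+12-8=25
Step 5: prey: 33+16-16=33; pred: 25+16-10=31
Step 6: prey: 33+16-20=29; pred: 31+20-12=39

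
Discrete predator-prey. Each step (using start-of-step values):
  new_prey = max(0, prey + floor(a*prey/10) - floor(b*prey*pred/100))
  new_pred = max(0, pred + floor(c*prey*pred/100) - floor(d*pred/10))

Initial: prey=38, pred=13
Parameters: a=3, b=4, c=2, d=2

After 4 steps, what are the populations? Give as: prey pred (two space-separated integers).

Answer: 0 26

Derivation:
Step 1: prey: 38+11-19=30; pred: 13+9-2=20
Step 2: prey: 30+9-24=15; pred: 20+12-4=28
Step 3: prey: 15+4-16=3; pred: 28+8-5=31
Step 4: prey: 3+0-3=0; pred: 31+1-6=26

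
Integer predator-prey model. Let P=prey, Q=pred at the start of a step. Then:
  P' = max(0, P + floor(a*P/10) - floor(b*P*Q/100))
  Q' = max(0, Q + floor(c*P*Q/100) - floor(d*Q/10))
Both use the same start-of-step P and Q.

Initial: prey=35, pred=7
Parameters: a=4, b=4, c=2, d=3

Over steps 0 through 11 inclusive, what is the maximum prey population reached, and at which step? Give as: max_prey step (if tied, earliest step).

Answer: 42 2

Derivation:
Step 1: prey: 35+14-9=40; pred: 7+4-2=9
Step 2: prey: 40+16-14=42; pred: 9+7-2=14
Step 3: prey: 42+16-23=35; pred: 14+11-4=21
Step 4: prey: 35+14-29=20; pred: 21+14-6=29
Step 5: prey: 20+8-23=5; pred: 29+11-8=32
Step 6: prey: 5+2-6=1; pred: 32+3-9=26
Step 7: prey: 1+0-1=0; pred: 26+0-7=19
Step 8: prey: 0+0-0=0; pred: 19+0-5=14
Step 9: prey: 0+0-0=0; pred: 14+0-4=10
Step 10: prey: 0+0-0=0; pred: 10+0-3=7
Step 11: prey: 0+0-0=0; pred: 7+0-2=5
Max prey = 42 at step 2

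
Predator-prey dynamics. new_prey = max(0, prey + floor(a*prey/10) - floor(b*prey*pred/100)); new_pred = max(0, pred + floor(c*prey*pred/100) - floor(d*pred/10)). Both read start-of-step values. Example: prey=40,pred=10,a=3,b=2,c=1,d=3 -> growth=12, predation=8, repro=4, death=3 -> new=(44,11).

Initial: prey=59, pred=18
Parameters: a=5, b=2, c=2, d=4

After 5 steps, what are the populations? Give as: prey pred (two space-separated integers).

Step 1: prey: 59+29-21=67; pred: 18+21-7=32
Step 2: prey: 67+33-42=58; pred: 32+42-12=62
Step 3: prey: 58+29-71=16; pred: 62+71-24=109
Step 4: prey: 16+8-34=0; pred: 109+34-43=100
Step 5: prey: 0+0-0=0; pred: 100+0-40=60

Answer: 0 60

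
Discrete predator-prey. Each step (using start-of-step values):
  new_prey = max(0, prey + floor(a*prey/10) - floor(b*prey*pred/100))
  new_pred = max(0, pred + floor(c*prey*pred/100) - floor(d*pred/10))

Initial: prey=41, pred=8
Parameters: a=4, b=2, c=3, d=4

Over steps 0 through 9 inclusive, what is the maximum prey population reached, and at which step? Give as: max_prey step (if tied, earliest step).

Step 1: prey: 41+16-6=51; pred: 8+9-3=14
Step 2: prey: 51+20-14=57; pred: 14+21-5=30
Step 3: prey: 57+22-34=45; pred: 30+51-12=69
Step 4: prey: 45+18-62=1; pred: 69+93-27=135
Step 5: prey: 1+0-2=0; pred: 135+4-54=85
Step 6: prey: 0+0-0=0; pred: 85+0-34=51
Step 7: prey: 0+0-0=0; pred: 51+0-20=31
Step 8: prey: 0+0-0=0; pred: 31+0-12=19
Step 9: prey: 0+0-0=0; pred: 19+0-7=12
Max prey = 57 at step 2

Answer: 57 2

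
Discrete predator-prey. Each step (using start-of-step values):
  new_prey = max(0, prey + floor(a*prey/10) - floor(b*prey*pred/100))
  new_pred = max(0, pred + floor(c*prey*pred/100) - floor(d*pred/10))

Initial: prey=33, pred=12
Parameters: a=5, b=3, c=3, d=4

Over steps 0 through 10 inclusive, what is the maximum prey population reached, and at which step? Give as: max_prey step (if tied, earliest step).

Step 1: prey: 33+16-11=38; pred: 12+11-4=19
Step 2: prey: 38+19-21=36; pred: 19+21-7=33
Step 3: prey: 36+18-35=19; pred: 33+35-13=55
Step 4: prey: 19+9-31=0; pred: 55+31-22=64
Step 5: prey: 0+0-0=0; pred: 64+0-25=39
Step 6: prey: 0+0-0=0; pred: 39+0-15=24
Step 7: prey: 0+0-0=0; pred: 24+0-9=15
Step 8: prey: 0+0-0=0; pred: 15+0-6=9
Step 9: prey: 0+0-0=0; pred: 9+0-3=6
Step 10: prey: 0+0-0=0; pred: 6+0-2=4
Max prey = 38 at step 1

Answer: 38 1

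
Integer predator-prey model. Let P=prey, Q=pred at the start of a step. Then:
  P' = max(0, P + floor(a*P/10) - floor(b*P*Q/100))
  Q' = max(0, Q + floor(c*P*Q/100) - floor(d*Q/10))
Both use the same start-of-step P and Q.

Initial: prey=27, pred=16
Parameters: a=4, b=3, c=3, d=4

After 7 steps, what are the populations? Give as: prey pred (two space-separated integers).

Answer: 1 8

Derivation:
Step 1: prey: 27+10-12=25; pred: 16+12-6=22
Step 2: prey: 25+10-16=19; pred: 22+16-8=30
Step 3: prey: 19+7-17=9; pred: 30+17-12=35
Step 4: prey: 9+3-9=3; pred: 35+9-14=30
Step 5: prey: 3+1-2=2; pred: 30+2-12=20
Step 6: prey: 2+0-1=1; pred: 20+1-8=13
Step 7: prey: 1+0-0=1; pred: 13+0-5=8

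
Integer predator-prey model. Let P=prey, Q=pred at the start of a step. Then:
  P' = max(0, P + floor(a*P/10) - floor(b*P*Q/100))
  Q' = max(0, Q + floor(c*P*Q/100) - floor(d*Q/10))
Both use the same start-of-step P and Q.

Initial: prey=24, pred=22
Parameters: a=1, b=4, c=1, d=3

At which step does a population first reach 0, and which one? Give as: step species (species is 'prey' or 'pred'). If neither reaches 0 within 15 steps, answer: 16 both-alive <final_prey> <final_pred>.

Step 1: prey: 24+2-21=5; pred: 22+5-6=21
Step 2: prey: 5+0-4=1; pred: 21+1-6=16
Step 3: prey: 1+0-0=1; pred: 16+0-4=12
Step 4: prey: 1+0-0=1; pred: 12+0-3=9
Step 5: prey: 1+0-0=1; pred: 9+0-2=7
Step 6: prey: 1+0-0=1; pred: 7+0-2=5
Step 7: prey: 1+0-0=1; pred: 5+0-1=4
Step 8: prey: 1+0-0=1; pred: 4+0-1=3
Step 9: prey: 1+0-0=1; pred: 3+0-0=3
Steps 10-15: state stable at prey=1, pred=3 (no change)
No extinction within 15 steps

Answer: 16 both-alive 1 3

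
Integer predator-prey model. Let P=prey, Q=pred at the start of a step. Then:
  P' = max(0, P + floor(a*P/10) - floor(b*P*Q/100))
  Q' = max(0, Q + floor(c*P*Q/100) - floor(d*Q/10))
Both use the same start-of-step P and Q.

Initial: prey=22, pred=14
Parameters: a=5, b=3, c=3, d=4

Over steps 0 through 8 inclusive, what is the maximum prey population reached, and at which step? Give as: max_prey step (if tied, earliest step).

Step 1: prey: 22+11-9=24; pred: 14+9-5=18
Step 2: prey: 24+12-12=24; pred: 18+12-7=23
Step 3: prey: 24+12-16=20; pred: 23+16-9=30
Step 4: prey: 20+10-18=12; pred: 30+18-12=36
Step 5: prey: 12+6-12=6; pred: 36+12-14=34
Step 6: prey: 6+3-6=3; pred: 34+6-13=27
Step 7: prey: 3+1-2=2; pred: 27+2-10=19
Step 8: prey: 2+1-1=2; pred: 19+1-7=13
Max prey = 24 at step 1

Answer: 24 1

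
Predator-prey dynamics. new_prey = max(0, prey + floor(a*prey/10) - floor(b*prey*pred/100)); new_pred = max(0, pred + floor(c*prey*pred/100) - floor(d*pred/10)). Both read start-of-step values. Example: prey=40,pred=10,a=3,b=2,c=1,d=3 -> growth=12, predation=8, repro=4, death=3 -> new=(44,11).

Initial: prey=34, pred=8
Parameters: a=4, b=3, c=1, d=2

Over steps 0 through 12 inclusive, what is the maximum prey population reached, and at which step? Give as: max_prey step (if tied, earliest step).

Answer: 47 3

Derivation:
Step 1: prey: 34+13-8=39; pred: 8+2-1=9
Step 2: prey: 39+15-10=44; pred: 9+3-1=11
Step 3: prey: 44+17-14=47; pred: 11+4-2=13
Step 4: prey: 47+18-18=47; pred: 13+6-2=17
Step 5: prey: 47+18-23=42; pred: 17+7-3=21
Step 6: prey: 42+16-26=32; pred: 21+8-4=25
Step 7: prey: 32+12-24=20; pred: 25+8-5=28
Step 8: prey: 20+8-16=12; pred: 28+5-5=28
Step 9: prey: 12+4-10=6; pred: 28+3-5=26
Step 10: prey: 6+2-4=4; pred: 26+1-5=22
Step 11: prey: 4+1-2=3; pred: 22+0-4=18
Step 12: prey: 3+1-1=3; pred: 18+0-3=15
Max prey = 47 at step 3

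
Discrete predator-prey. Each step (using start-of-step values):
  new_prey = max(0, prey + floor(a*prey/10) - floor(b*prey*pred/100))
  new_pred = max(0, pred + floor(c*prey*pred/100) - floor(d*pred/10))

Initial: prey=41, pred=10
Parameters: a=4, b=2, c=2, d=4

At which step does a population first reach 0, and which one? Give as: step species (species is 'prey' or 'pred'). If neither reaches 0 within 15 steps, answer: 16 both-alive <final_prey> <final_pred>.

Step 1: prey: 41+16-8=49; pred: 10+8-4=14
Step 2: prey: 49+19-13=55; pred: 14+13-5=22
Step 3: prey: 55+22-24=53; pred: 22+24-8=38
Step 4: prey: 53+21-40=34; pred: 38+40-15=63
Step 5: prey: 34+13-42=5; pred: 63+42-25=80
Step 6: prey: 5+2-8=0; pred: 80+8-32=56
First extinction: prey at step 6

Answer: 6 prey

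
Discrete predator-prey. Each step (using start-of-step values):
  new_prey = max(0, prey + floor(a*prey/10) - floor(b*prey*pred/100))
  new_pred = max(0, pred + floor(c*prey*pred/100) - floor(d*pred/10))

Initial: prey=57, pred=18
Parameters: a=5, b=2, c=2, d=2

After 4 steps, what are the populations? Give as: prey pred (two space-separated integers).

Step 1: prey: 57+28-20=65; pred: 18+20-3=35
Step 2: prey: 65+32-45=52; pred: 35+45-7=73
Step 3: prey: 52+26-75=3; pred: 73+75-14=134
Step 4: prey: 3+1-8=0; pred: 134+8-26=116

Answer: 0 116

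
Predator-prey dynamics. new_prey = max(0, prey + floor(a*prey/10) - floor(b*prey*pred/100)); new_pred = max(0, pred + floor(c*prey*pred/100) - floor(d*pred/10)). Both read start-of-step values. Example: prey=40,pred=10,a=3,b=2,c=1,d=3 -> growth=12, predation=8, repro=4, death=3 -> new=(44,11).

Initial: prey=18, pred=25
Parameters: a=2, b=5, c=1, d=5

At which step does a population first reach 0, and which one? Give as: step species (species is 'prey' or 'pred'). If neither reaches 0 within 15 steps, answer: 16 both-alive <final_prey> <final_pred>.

Answer: 1 prey

Derivation:
Step 1: prey: 18+3-22=0; pred: 25+4-12=17
First extinction: prey at step 1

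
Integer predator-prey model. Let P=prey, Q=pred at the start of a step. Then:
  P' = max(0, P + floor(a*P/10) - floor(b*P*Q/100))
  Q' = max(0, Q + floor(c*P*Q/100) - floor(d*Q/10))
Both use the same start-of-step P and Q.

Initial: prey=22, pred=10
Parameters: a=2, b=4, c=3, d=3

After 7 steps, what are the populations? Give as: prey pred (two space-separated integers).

Answer: 1 7

Derivation:
Step 1: prey: 22+4-8=18; pred: 10+6-3=13
Step 2: prey: 18+3-9=12; pred: 13+7-3=17
Step 3: prey: 12+2-8=6; pred: 17+6-5=18
Step 4: prey: 6+1-4=3; pred: 18+3-5=16
Step 5: prey: 3+0-1=2; pred: 16+1-4=13
Step 6: prey: 2+0-1=1; pred: 13+0-3=10
Step 7: prey: 1+0-0=1; pred: 10+0-3=7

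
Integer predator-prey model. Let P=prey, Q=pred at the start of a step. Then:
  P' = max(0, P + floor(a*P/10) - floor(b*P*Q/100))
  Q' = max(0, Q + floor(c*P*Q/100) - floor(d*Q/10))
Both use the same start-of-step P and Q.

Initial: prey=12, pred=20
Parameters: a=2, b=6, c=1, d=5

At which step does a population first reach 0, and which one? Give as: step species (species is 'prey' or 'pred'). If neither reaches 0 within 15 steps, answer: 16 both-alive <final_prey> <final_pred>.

Answer: 1 prey

Derivation:
Step 1: prey: 12+2-14=0; pred: 20+2-10=12
First extinction: prey at step 1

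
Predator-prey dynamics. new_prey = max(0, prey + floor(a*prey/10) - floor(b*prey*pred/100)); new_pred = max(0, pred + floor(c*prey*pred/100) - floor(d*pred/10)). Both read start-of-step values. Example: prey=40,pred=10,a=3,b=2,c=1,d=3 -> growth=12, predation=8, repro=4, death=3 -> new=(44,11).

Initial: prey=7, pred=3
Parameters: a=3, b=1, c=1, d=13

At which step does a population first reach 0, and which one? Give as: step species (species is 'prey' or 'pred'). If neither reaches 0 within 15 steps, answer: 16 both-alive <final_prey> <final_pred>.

Answer: 1 pred

Derivation:
Step 1: prey: 7+2-0=9; pred: 3+0-3=0
First extinction: pred at step 1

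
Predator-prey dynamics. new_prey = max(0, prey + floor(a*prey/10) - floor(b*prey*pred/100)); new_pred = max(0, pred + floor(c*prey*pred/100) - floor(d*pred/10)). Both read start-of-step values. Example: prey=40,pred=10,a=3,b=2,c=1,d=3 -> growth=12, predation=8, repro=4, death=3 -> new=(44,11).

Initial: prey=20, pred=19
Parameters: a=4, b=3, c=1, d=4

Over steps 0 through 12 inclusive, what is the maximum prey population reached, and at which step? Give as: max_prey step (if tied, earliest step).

Answer: 117 12

Derivation:
Step 1: prey: 20+8-11=17; pred: 19+3-7=15
Step 2: prey: 17+6-7=16; pred: 15+2-6=11
Step 3: prey: 16+6-5=17; pred: 11+1-4=8
Step 4: prey: 17+6-4=19; pred: 8+1-3=6
Step 5: prey: 19+7-3=23; pred: 6+1-2=5
Step 6: prey: 23+9-3=29; pred: 5+1-2=4
Step 7: prey: 29+11-3=37; pred: 4+1-1=4
Step 8: prey: 37+14-4=47; pred: 4+1-1=4
Step 9: prey: 47+18-5=60; pred: 4+1-1=4
Step 10: prey: 60+24-7=77; pred: 4+2-1=5
Step 11: prey: 77+30-11=96; pred: 5+3-2=6
Step 12: prey: 96+38-17=117; pred: 6+5-2=9
Max prey = 117 at step 12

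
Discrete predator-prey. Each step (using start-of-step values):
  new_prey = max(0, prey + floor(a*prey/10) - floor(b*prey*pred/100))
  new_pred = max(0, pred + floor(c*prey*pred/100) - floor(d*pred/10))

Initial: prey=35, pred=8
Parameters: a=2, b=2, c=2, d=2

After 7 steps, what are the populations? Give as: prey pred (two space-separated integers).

Answer: 1 39

Derivation:
Step 1: prey: 35+7-5=37; pred: 8+5-1=12
Step 2: prey: 37+7-8=36; pred: 12+8-2=18
Step 3: prey: 36+7-12=31; pred: 18+12-3=27
Step 4: prey: 31+6-16=21; pred: 27+16-5=38
Step 5: prey: 21+4-15=10; pred: 38+15-7=46
Step 6: prey: 10+2-9=3; pred: 46+9-9=46
Step 7: prey: 3+0-2=1; pred: 46+2-9=39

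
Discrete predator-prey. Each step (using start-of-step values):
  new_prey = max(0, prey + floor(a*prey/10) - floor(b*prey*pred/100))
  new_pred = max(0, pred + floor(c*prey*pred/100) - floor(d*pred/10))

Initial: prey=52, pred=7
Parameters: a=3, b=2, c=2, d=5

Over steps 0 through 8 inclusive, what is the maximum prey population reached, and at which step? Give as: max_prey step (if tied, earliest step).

Step 1: prey: 52+15-7=60; pred: 7+7-3=11
Step 2: prey: 60+18-13=65; pred: 11+13-5=19
Step 3: prey: 65+19-24=60; pred: 19+24-9=34
Step 4: prey: 60+18-40=38; pred: 34+40-17=57
Step 5: prey: 38+11-43=6; pred: 57+43-28=72
Step 6: prey: 6+1-8=0; pred: 72+8-36=44
Step 7: prey: 0+0-0=0; pred: 44+0-22=22
Step 8: prey: 0+0-0=0; pred: 22+0-11=11
Max prey = 65 at step 2

Answer: 65 2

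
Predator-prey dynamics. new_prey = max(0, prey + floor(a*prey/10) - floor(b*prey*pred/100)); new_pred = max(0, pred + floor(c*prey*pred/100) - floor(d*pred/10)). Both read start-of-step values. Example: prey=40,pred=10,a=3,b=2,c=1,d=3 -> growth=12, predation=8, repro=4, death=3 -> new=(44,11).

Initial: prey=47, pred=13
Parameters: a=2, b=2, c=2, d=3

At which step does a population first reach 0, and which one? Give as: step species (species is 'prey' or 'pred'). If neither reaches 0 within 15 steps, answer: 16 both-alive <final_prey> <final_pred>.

Answer: 16 both-alive 1 3

Derivation:
Step 1: prey: 47+9-12=44; pred: 13+12-3=22
Step 2: prey: 44+8-19=33; pred: 22+19-6=35
Step 3: prey: 33+6-23=16; pred: 35+23-10=48
Step 4: prey: 16+3-15=4; pred: 48+15-14=49
Step 5: prey: 4+0-3=1; pred: 49+3-14=38
Step 6: prey: 1+0-0=1; pred: 38+0-11=27
Step 7: prey: 1+0-0=1; pred: 27+0-8=19
Step 8: prey: 1+0-0=1; pred: 19+0-5=14
Step 9: prey: 1+0-0=1; pred: 14+0-4=10
Step 10: prey: 1+0-0=1; pred: 10+0-3=7
Step 11: prey: 1+0-0=1; pred: 7+0-2=5
Step 12: prey: 1+0-0=1; pred: 5+0-1=4
Step 13: prey: 1+0-0=1; pred: 4+0-1=3
Step 14: prey: 1+0-0=1; pred: 3+0-0=3
Steps 15-15: state stable at prey=1, pred=3 (no change)
No extinction within 15 steps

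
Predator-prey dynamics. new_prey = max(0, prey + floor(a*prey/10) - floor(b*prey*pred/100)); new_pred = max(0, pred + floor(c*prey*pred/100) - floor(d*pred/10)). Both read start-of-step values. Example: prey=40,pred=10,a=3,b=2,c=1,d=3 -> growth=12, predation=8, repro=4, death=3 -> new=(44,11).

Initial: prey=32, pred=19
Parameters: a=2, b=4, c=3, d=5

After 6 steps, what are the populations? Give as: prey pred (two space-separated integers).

Step 1: prey: 32+6-24=14; pred: 19+18-9=28
Step 2: prey: 14+2-15=1; pred: 28+11-14=25
Step 3: prey: 1+0-1=0; pred: 25+0-12=13
Step 4: prey: 0+0-0=0; pred: 13+0-6=7
Step 5: prey: 0+0-0=0; pred: 7+0-3=4
Step 6: prey: 0+0-0=0; pred: 4+0-2=2

Answer: 0 2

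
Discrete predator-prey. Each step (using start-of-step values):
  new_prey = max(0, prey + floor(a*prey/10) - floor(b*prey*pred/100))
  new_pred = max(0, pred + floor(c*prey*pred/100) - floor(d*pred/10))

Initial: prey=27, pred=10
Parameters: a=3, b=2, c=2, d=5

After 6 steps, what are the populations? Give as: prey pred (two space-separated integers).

Answer: 32 23

Derivation:
Step 1: prey: 27+8-5=30; pred: 10+5-5=10
Step 2: prey: 30+9-6=33; pred: 10+6-5=11
Step 3: prey: 33+9-7=35; pred: 11+7-5=13
Step 4: prey: 35+10-9=36; pred: 13+9-6=16
Step 5: prey: 36+10-11=35; pred: 16+11-8=19
Step 6: prey: 35+10-13=32; pred: 19+13-9=23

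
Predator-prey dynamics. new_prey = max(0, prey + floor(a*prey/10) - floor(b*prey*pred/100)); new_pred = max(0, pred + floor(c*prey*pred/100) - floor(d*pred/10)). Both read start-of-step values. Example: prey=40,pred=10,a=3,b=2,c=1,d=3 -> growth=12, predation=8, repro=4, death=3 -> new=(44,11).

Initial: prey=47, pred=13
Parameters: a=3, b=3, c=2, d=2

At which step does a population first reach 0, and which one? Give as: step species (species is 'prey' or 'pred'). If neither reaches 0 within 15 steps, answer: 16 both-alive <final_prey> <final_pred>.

Step 1: prey: 47+14-18=43; pred: 13+12-2=23
Step 2: prey: 43+12-29=26; pred: 23+19-4=38
Step 3: prey: 26+7-29=4; pred: 38+19-7=50
Step 4: prey: 4+1-6=0; pred: 50+4-10=44
First extinction: prey at step 4

Answer: 4 prey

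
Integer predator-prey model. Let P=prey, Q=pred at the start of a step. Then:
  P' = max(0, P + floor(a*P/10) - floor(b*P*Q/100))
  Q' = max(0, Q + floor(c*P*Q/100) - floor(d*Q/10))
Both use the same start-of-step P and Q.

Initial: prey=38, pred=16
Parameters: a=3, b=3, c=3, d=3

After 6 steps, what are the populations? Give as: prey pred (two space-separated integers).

Step 1: prey: 38+11-18=31; pred: 16+18-4=30
Step 2: prey: 31+9-27=13; pred: 30+27-9=48
Step 3: prey: 13+3-18=0; pred: 48+18-14=52
Step 4: prey: 0+0-0=0; pred: 52+0-15=37
Step 5: prey: 0+0-0=0; pred: 37+0-11=26
Step 6: prey: 0+0-0=0; pred: 26+0-7=19

Answer: 0 19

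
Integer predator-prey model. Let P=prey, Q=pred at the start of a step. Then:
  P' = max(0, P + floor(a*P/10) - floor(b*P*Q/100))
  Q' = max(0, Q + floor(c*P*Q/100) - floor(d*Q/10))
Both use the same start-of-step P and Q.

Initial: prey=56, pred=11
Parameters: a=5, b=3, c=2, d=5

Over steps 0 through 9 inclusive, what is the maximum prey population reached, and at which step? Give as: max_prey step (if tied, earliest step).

Step 1: prey: 56+28-18=66; pred: 11+12-5=18
Step 2: prey: 66+33-35=64; pred: 18+23-9=32
Step 3: prey: 64+32-61=35; pred: 32+40-16=56
Step 4: prey: 35+17-58=0; pred: 56+39-28=67
Step 5: prey: 0+0-0=0; pred: 67+0-33=34
Step 6: prey: 0+0-0=0; pred: 34+0-17=17
Step 7: prey: 0+0-0=0; pred: 17+0-8=9
Step 8: prey: 0+0-0=0; pred: 9+0-4=5
Step 9: prey: 0+0-0=0; pred: 5+0-2=3
Max prey = 66 at step 1

Answer: 66 1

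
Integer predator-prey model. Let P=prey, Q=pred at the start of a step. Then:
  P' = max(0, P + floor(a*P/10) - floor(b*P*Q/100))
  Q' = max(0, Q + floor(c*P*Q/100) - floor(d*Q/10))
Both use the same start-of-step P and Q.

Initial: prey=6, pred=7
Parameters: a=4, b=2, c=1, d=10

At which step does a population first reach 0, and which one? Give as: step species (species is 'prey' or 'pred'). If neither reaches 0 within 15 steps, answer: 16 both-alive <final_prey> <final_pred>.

Step 1: prey: 6+2-0=8; pred: 7+0-7=0
First extinction: pred at step 1

Answer: 1 pred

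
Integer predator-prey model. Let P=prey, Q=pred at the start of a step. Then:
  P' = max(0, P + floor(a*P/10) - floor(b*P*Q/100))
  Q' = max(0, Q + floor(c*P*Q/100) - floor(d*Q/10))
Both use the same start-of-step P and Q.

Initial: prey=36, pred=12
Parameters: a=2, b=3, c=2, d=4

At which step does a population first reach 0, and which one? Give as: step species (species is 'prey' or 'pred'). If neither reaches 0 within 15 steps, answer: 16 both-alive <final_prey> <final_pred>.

Answer: 16 both-alive 16 2

Derivation:
Step 1: prey: 36+7-12=31; pred: 12+8-4=16
Step 2: prey: 31+6-14=23; pred: 16+9-6=19
Step 3: prey: 23+4-13=14; pred: 19+8-7=20
Step 4: prey: 14+2-8=8; pred: 20+5-8=17
Step 5: prey: 8+1-4=5; pred: 17+2-6=13
Step 6: prey: 5+1-1=5; pred: 13+1-5=9
Step 7: prey: 5+1-1=5; pred: 9+0-3=6
Step 8: prey: 5+1-0=6; pred: 6+0-2=4
Step 9: prey: 6+1-0=7; pred: 4+0-1=3
Step 10: prey: 7+1-0=8; pred: 3+0-1=2
Step 11: prey: 8+1-0=9; pred: 2+0-0=2
Step 12: prey: 9+1-0=10; pred: 2+0-0=2
Step 13: prey: 10+2-0=12; pred: 2+0-0=2
Step 14: prey: 12+2-0=14; pred: 2+0-0=2
Step 15: prey: 14+2-0=16; pred: 2+0-0=2
No extinction within 15 steps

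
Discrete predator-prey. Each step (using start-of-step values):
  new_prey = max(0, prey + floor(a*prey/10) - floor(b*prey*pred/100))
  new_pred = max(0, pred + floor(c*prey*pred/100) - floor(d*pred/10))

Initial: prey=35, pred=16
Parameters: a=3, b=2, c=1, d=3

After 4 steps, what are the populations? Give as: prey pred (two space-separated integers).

Answer: 30 17

Derivation:
Step 1: prey: 35+10-11=34; pred: 16+5-4=17
Step 2: prey: 34+10-11=33; pred: 17+5-5=17
Step 3: prey: 33+9-11=31; pred: 17+5-5=17
Step 4: prey: 31+9-10=30; pred: 17+5-5=17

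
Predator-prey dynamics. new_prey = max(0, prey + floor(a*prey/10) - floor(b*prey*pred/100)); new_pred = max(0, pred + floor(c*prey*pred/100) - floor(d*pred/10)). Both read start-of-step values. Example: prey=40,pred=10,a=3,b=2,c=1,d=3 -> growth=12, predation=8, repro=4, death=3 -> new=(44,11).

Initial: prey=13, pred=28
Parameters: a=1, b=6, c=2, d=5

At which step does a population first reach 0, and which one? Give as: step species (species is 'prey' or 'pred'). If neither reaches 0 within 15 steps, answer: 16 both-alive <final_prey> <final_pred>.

Answer: 1 prey

Derivation:
Step 1: prey: 13+1-21=0; pred: 28+7-14=21
First extinction: prey at step 1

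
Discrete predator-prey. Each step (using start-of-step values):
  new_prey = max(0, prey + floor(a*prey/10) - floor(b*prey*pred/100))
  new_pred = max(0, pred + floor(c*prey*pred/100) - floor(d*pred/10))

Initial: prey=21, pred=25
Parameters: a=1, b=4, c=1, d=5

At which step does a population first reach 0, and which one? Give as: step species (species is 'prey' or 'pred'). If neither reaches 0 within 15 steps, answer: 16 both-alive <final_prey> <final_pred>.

Answer: 16 both-alive 1 1

Derivation:
Step 1: prey: 21+2-21=2; pred: 25+5-12=18
Step 2: prey: 2+0-1=1; pred: 18+0-9=9
Step 3: prey: 1+0-0=1; pred: 9+0-4=5
Step 4: prey: 1+0-0=1; pred: 5+0-2=3
Step 5: prey: 1+0-0=1; pred: 3+0-1=2
Step 6: prey: 1+0-0=1; pred: 2+0-1=1
Step 7: prey: 1+0-0=1; pred: 1+0-0=1
Steps 8-15: state stable at prey=1, pred=1 (no change)
No extinction within 15 steps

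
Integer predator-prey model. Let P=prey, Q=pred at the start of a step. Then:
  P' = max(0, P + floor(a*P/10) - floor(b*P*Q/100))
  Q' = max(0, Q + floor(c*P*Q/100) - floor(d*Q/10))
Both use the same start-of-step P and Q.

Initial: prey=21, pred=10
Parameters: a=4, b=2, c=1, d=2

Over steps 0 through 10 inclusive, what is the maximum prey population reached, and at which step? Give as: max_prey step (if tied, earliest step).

Step 1: prey: 21+8-4=25; pred: 10+2-2=10
Step 2: prey: 25+10-5=30; pred: 10+2-2=10
Step 3: prey: 30+12-6=36; pred: 10+3-2=11
Step 4: prey: 36+14-7=43; pred: 11+3-2=12
Step 5: prey: 43+17-10=50; pred: 12+5-2=15
Step 6: prey: 50+20-15=55; pred: 15+7-3=19
Step 7: prey: 55+22-20=57; pred: 19+10-3=26
Step 8: prey: 57+22-29=50; pred: 26+14-5=35
Step 9: prey: 50+20-35=35; pred: 35+17-7=45
Step 10: prey: 35+14-31=18; pred: 45+15-9=51
Max prey = 57 at step 7

Answer: 57 7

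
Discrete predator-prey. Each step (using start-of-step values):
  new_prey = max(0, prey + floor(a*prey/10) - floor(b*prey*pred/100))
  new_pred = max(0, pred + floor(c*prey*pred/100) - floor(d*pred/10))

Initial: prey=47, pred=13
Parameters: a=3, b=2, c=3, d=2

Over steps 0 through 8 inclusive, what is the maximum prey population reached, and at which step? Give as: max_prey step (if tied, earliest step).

Answer: 49 1

Derivation:
Step 1: prey: 47+14-12=49; pred: 13+18-2=29
Step 2: prey: 49+14-28=35; pred: 29+42-5=66
Step 3: prey: 35+10-46=0; pred: 66+69-13=122
Step 4: prey: 0+0-0=0; pred: 122+0-24=98
Step 5: prey: 0+0-0=0; pred: 98+0-19=79
Step 6: prey: 0+0-0=0; pred: 79+0-15=64
Step 7: prey: 0+0-0=0; pred: 64+0-12=52
Step 8: prey: 0+0-0=0; pred: 52+0-10=42
Max prey = 49 at step 1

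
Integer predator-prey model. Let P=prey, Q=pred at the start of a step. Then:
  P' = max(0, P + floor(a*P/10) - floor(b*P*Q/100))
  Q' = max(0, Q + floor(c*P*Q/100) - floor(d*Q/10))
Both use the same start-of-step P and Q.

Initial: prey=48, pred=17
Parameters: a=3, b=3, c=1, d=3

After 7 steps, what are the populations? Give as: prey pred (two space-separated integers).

Answer: 9 8

Derivation:
Step 1: prey: 48+14-24=38; pred: 17+8-5=20
Step 2: prey: 38+11-22=27; pred: 20+7-6=21
Step 3: prey: 27+8-17=18; pred: 21+5-6=20
Step 4: prey: 18+5-10=13; pred: 20+3-6=17
Step 5: prey: 13+3-6=10; pred: 17+2-5=14
Step 6: prey: 10+3-4=9; pred: 14+1-4=11
Step 7: prey: 9+2-2=9; pred: 11+0-3=8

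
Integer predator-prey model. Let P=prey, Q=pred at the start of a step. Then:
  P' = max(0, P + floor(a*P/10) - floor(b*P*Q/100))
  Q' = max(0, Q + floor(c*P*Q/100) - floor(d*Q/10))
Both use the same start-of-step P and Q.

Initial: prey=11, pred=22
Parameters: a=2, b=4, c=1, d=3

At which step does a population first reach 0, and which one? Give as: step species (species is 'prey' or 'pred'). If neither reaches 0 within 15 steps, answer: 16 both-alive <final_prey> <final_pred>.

Answer: 16 both-alive 1 3

Derivation:
Step 1: prey: 11+2-9=4; pred: 22+2-6=18
Step 2: prey: 4+0-2=2; pred: 18+0-5=13
Step 3: prey: 2+0-1=1; pred: 13+0-3=10
Step 4: prey: 1+0-0=1; pred: 10+0-3=7
Step 5: prey: 1+0-0=1; pred: 7+0-2=5
Step 6: prey: 1+0-0=1; pred: 5+0-1=4
Step 7: prey: 1+0-0=1; pred: 4+0-1=3
Step 8: prey: 1+0-0=1; pred: 3+0-0=3
Steps 9-15: state stable at prey=1, pred=3 (no change)
No extinction within 15 steps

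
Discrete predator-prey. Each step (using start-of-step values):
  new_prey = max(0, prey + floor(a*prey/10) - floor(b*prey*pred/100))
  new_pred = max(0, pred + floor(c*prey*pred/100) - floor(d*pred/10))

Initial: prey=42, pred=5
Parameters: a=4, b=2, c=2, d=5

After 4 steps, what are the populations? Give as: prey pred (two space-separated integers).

Step 1: prey: 42+16-4=54; pred: 5+4-2=7
Step 2: prey: 54+21-7=68; pred: 7+7-3=11
Step 3: prey: 68+27-14=81; pred: 11+14-5=20
Step 4: prey: 81+32-32=81; pred: 20+32-10=42

Answer: 81 42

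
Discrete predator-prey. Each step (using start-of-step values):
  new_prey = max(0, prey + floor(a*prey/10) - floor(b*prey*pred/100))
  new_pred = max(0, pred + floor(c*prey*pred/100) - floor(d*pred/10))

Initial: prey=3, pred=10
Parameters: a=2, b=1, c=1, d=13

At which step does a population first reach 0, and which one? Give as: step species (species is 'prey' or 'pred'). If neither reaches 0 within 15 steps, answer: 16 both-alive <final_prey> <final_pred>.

Answer: 1 pred

Derivation:
Step 1: prey: 3+0-0=3; pred: 10+0-13=0
First extinction: pred at step 1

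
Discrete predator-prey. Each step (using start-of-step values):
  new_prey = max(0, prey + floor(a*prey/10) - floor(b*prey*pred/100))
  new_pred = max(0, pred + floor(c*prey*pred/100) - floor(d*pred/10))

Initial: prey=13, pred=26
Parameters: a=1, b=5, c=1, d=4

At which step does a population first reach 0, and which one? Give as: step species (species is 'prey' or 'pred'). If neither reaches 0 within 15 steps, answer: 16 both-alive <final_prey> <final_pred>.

Answer: 1 prey

Derivation:
Step 1: prey: 13+1-16=0; pred: 26+3-10=19
First extinction: prey at step 1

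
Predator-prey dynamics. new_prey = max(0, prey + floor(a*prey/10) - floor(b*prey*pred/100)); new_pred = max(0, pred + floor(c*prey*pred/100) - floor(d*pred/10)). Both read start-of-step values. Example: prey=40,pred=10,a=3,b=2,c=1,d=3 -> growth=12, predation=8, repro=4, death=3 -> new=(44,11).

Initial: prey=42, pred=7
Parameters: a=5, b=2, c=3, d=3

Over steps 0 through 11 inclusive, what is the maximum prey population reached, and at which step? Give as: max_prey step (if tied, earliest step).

Step 1: prey: 42+21-5=58; pred: 7+8-2=13
Step 2: prey: 58+29-15=72; pred: 13+22-3=32
Step 3: prey: 72+36-46=62; pred: 32+69-9=92
Step 4: prey: 62+31-114=0; pred: 92+171-27=236
Step 5: prey: 0+0-0=0; pred: 236+0-70=166
Step 6: prey: 0+0-0=0; pred: 166+0-49=117
Step 7: prey: 0+0-0=0; pred: 117+0-35=82
Step 8: prey: 0+0-0=0; pred: 82+0-24=58
Step 9: prey: 0+0-0=0; pred: 58+0-17=41
Step 10: prey: 0+0-0=0; pred: 41+0-12=29
Step 11: prey: 0+0-0=0; pred: 29+0-8=21
Max prey = 72 at step 2

Answer: 72 2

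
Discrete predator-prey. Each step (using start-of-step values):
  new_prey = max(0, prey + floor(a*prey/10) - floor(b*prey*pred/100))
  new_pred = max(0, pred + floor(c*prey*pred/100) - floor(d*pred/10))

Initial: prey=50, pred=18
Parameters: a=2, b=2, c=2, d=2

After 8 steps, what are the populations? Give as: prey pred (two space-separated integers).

Answer: 0 26

Derivation:
Step 1: prey: 50+10-18=42; pred: 18+18-3=33
Step 2: prey: 42+8-27=23; pred: 33+27-6=54
Step 3: prey: 23+4-24=3; pred: 54+24-10=68
Step 4: prey: 3+0-4=0; pred: 68+4-13=59
Step 5: prey: 0+0-0=0; pred: 59+0-11=48
Step 6: prey: 0+0-0=0; pred: 48+0-9=39
Step 7: prey: 0+0-0=0; pred: 39+0-7=32
Step 8: prey: 0+0-0=0; pred: 32+0-6=26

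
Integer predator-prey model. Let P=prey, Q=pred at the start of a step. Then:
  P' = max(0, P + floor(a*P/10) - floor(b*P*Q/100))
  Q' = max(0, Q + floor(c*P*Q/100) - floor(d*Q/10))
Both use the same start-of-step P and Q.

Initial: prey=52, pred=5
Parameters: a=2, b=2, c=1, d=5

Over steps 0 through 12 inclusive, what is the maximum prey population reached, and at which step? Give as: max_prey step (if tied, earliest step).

Step 1: prey: 52+10-5=57; pred: 5+2-2=5
Step 2: prey: 57+11-5=63; pred: 5+2-2=5
Step 3: prey: 63+12-6=69; pred: 5+3-2=6
Step 4: prey: 69+13-8=74; pred: 6+4-3=7
Step 5: prey: 74+14-10=78; pred: 7+5-3=9
Step 6: prey: 78+15-14=79; pred: 9+7-4=12
Step 7: prey: 79+15-18=76; pred: 12+9-6=15
Step 8: prey: 76+15-22=69; pred: 15+11-7=19
Step 9: prey: 69+13-26=56; pred: 19+13-9=23
Step 10: prey: 56+11-25=42; pred: 23+12-11=24
Step 11: prey: 42+8-20=30; pred: 24+10-12=22
Step 12: prey: 30+6-13=23; pred: 22+6-11=17
Max prey = 79 at step 6

Answer: 79 6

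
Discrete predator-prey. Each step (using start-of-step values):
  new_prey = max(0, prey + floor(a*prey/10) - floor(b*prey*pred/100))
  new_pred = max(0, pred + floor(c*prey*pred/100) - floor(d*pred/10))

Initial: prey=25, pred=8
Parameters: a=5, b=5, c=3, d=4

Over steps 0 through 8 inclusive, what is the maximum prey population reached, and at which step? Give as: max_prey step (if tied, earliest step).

Answer: 27 1

Derivation:
Step 1: prey: 25+12-10=27; pred: 8+6-3=11
Step 2: prey: 27+13-14=26; pred: 11+8-4=15
Step 3: prey: 26+13-19=20; pred: 15+11-6=20
Step 4: prey: 20+10-20=10; pred: 20+12-8=24
Step 5: prey: 10+5-12=3; pred: 24+7-9=22
Step 6: prey: 3+1-3=1; pred: 22+1-8=15
Step 7: prey: 1+0-0=1; pred: 15+0-6=9
Step 8: prey: 1+0-0=1; pred: 9+0-3=6
Max prey = 27 at step 1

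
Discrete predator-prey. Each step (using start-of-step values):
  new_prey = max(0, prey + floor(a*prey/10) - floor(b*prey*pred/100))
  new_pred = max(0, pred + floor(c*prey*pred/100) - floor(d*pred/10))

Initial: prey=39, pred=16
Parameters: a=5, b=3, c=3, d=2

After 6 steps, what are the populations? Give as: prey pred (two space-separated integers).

Step 1: prey: 39+19-18=40; pred: 16+18-3=31
Step 2: prey: 40+20-37=23; pred: 31+37-6=62
Step 3: prey: 23+11-42=0; pred: 62+42-12=92
Step 4: prey: 0+0-0=0; pred: 92+0-18=74
Step 5: prey: 0+0-0=0; pred: 74+0-14=60
Step 6: prey: 0+0-0=0; pred: 60+0-12=48

Answer: 0 48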